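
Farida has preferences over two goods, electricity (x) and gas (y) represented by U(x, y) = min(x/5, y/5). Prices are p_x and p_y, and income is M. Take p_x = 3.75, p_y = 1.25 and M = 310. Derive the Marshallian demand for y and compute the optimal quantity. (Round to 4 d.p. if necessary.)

Leontief preferences: the optimum is at the kink where x/5 = y/5, i.e. y = x.
Budget: p_x·x + p_y·x = M, so (5·p_x + 5·p_y)·x = 5·M.
Demand: x*(p_x,p_y,M) = 5·M/(5·p_x + 5·p_y), y* = 5·M/(5·p_x + 5·p_y).
Here 5·3.75 + 5·1.25 = 25, giving y* = 62.

y* = 62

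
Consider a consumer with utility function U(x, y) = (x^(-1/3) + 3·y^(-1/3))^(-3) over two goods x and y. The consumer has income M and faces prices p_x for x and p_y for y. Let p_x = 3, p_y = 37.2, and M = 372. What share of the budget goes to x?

Substitute y = (y/x)·x into the budget: x* = M/(p_x + p_y·(y/x)).
Numerically y/x = 0.344965, so x* = 372/(3 + 37.2·0.344965) = 23.4957 and y* = 0.344965·23.4957 = 8.1052.
Expenditure on x: 3·23.4957 = 70.4871; share = 0.1895.

share on x = 0.1895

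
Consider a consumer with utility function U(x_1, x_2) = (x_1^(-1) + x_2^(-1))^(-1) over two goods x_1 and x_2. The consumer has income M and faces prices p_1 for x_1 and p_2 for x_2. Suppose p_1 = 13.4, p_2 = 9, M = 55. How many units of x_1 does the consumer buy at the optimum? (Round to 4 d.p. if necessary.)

x_1* = 2.2558

MU_x_1 ∝ x_1^(-2), MU_x_2 ∝ x_2^(-2), so MRS = (x_2/x_1)^(2) = p_1/p_2.
Solve for the ratio: x_2/x_1 = [p_1/p_2]^(0.5).
With the ratio pinned down, the budget gives x_1* = M/(p_1 + p_2·(x_2/x_1)) and x_2* = (x_2/x_1)·x_1*.
Numerically x_2/x_1 = 1.2202, so x_1* = 55/(13.4 + 9·1.2202) = 2.2558.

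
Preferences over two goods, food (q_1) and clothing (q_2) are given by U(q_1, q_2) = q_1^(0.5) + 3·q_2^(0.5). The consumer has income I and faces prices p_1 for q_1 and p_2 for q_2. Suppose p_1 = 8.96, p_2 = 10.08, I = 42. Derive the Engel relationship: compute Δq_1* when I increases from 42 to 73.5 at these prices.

Δq_1* = 0.3906

MRS = MU_q_1/MU_q_2 = (1/3)·(q_2/q_1)^(0.5). Set equal to p_1/p_2.
Hence q_2/q_1 = (3·p_1/p_2)^(1/(0.5)), i.e. raised to the 2 power.
Substitute q_2 = (q_2/q_1)·q_1 into the budget: q_1* = I/(p_1 + p_2·(q_2/q_1)).
Numerically q_2/q_1 = 7.111111, so q_1* = 42/(8.96 + 10.08·7.111111) = 0.5208.
At I' = 73.5: q_1* = 0.9115. Change: 0.9115 − 0.5208 = 0.3906.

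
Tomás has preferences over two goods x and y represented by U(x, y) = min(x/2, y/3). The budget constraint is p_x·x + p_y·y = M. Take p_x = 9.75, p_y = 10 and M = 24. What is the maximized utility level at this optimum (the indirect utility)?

V = 0.4848

Leontief preferences: the optimum is at the kink where x/2 = y/3, i.e. y = (3/2)·x.
Budget: p_x·x + p_y·(3/2)·x = M, so (2·p_x + 3·p_y)·x = 2·M.
Demand: x*(p_x,p_y,M) = 2·M/(2·p_x + 3·p_y), y* = 3·M/(2·p_x + 3·p_y).
Here 2·9.75 + 3·10 = 49.5, giving x* = 0.9697 and y* = 1.4545.
Utility at the optimum: U(0.9697, 1.4545) = 0.4848.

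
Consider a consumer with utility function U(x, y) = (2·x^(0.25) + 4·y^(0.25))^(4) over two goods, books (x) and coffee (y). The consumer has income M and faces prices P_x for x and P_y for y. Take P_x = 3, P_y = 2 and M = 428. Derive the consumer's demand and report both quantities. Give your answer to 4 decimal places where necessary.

MU_x ∝ 2·x^(-0.75), MU_y ∝ 4·y^(-0.75), so MRS = (1/2)·(y/x)^(0.75) = P_x/P_y.
Hence y/x = (2·P_x/P_y)^(1/(0.75)), i.e. raised to the 4/3 power.
Substitute y = (y/x)·x into the budget: x* = M/(P_x + P_y·(y/x)).
Numerically y/x = 4.326749, so x* = 428/(3 + 2·4.326749) = 36.7272 and y* = 4.326749·36.7272 = 158.9092.

x* = 36.7272, y* = 158.9092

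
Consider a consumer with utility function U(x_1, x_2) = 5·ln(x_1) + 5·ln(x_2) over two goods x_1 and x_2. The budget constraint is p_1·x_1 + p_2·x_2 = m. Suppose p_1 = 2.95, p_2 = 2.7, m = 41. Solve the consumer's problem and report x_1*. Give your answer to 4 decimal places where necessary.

The MRS is x_2/x_1. Set MRS = p_1/p_2.
So 5·p_2·x_2 = 5·p_1·x_1; combined with the budget, a share 0.5 of income goes to x_1.
Demand: x_1*(p_1,p_2,m) = 0.5·m/p_1 and x_2* = 0.5·m/p_2.
At p_1=2.95, p_2=2.7, m=41: x_1* = 0.5·41/2.95 = 6.9492.

x_1* = 6.9492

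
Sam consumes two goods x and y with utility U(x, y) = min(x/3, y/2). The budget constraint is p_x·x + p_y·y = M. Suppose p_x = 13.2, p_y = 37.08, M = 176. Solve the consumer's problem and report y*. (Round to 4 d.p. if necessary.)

Here 3·13.2 + 2·37.08 = 113.76, giving y* = 3.0942.

y* = 3.0942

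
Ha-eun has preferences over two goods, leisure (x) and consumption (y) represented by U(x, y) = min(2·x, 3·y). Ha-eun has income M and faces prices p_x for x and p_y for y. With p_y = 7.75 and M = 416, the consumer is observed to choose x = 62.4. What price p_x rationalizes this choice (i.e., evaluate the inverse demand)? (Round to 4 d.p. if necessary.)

With perfect complements, no substitution: consume in ratio x:y = 3:2.
Budget: p_x·x + p_y·(2/3)·x = M, so (3·p_x + 2·p_y)·x = 3·M.
Demand: x*(p_x,p_y,M) = 3·M/(3·p_x + 2·p_y), y* = 2·M/(3·p_x + 2·p_y).
Set x* = 62.4 in the demand function and solve for p_x: p_x = 1.5.

p_x = 1.5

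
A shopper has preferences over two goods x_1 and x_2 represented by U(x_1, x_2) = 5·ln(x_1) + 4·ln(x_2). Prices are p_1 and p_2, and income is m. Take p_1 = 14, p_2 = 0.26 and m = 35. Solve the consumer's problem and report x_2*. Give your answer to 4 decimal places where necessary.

MU_x_1/MU_x_2 = (5·x_2)/(4·x_1); tangency sets this equal to p_1/p_2.
Rearranging, p_2·x_2 = (4/5)·p_1·x_1. Substituting into the budget gives p_1·x_1·(1 + (4/5)) = m.
Demand: x_1*(p_1,p_2,m) = 5/9·m/p_1 and x_2* = 4/9·m/p_2.
At p_1=14, p_2=0.26, m=35: x_2* = 4/9·35/0.26 = 59.8291.

x_2* = 59.8291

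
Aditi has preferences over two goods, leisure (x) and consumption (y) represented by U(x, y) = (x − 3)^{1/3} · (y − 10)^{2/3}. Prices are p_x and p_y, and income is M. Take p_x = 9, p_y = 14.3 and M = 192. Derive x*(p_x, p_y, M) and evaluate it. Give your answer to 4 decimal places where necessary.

x* = 3.8148

Substituting into the budget: x* = 3 + 1/3·(M − 3·p_x − 10·p_y)/p_x, and y* = 10 + 2/3·(…)/p_y.
Discretionary income = 192 − 3·9 − 10·14.3 = 22; x* = 3 + 1/3·22/9 = 3.8148.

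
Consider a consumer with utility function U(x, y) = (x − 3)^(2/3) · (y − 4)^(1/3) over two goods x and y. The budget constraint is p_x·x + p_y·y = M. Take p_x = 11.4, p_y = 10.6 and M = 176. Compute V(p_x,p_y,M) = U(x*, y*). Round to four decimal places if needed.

V = 4.7269

Discretionary income = 176 − 3·11.4 − 4·10.6 = 99.4; x* = 3 + 2/3·99.4/11.4 = 8.8129; y* = 4 + 1/3·99.4/10.6 = 7.1258.
Utility at the optimum: U(8.8129, 7.1258) = 4.7269.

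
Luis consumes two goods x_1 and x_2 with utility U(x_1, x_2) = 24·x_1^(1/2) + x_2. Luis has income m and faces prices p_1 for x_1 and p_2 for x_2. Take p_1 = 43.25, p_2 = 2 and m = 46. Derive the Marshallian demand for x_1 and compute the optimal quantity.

Set MRS = p_1/p_2: 12·x_1^(−1/2) = p_1/p_2.
Thus x_1* = (12·p_2/p_1)² — independent of m — with the rest of income spent on x_2.
Plugging in: x_1* = (12·2/43.25)² = 0.3079.

x_1* = 0.3079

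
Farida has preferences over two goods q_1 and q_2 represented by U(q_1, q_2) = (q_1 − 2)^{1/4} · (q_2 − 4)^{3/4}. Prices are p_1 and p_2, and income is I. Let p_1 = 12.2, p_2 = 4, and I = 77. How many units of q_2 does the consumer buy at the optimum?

After buying the subsistence bundle (2, 4), a share 0.25 of the remaining income goes to q_1: q_1* = 2 + 0.25·(I − 2p_1 − 4p_2)/p_1.
Discretionary income = 77 − 2·12.2 − 4·4 = 36.6; q_2* = 4 + 0.75·36.6/4 = 10.8625.

q_2* = 10.8625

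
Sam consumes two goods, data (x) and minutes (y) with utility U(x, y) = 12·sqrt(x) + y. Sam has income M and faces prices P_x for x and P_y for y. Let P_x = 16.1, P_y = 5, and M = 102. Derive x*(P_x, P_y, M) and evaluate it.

MU_x = 6/√x, MU_y = 1. Tangency: 6/√x = P_x/P_y.
Thus x* = (6·P_y/P_x)² — independent of M — with the rest of income spent on y.
Plugging in: x* = (6·5/16.1)² = 3.4721.

x* = 3.4721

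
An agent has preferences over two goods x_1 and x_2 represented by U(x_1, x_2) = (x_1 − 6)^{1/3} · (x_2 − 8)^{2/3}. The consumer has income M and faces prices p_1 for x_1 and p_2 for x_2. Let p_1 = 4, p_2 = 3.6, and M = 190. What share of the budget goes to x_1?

This is Cobb-Douglas in (x_1−6, x_2−8): tangency gives 1/3·p_2·(x_2−8) = 2/3·p_1·(x_1−6).
After buying the subsistence bundle (6, 8), a share 1/3 of the remaining income goes to x_1: x_1* = 6 + 1/3·(M − 6p_1 − 8p_2)/p_1.
Discretionary income = 190 − 6·4 − 8·3.6 = 137.2; x_1* = 6 + 1/3·137.2/4 = 17.4333; x_2* = 8 + 2/3·137.2/3.6 = 33.4074.
Expenditure on x_1: 4·17.4333 = 69.7333; share = 0.367.

share on x_1 = 0.367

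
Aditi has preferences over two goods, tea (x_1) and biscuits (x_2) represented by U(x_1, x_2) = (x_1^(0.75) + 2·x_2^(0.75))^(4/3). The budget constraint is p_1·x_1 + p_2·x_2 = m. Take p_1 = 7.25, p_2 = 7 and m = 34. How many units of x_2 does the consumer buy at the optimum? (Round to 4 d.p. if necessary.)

Substitute x_2 = (x_2/x_1)·x_1 into the budget: x_1* = m/(p_1 + p_2·(x_2/x_1)).
Numerically x_2/x_1 = 18.411105, so x_1* = 34/(7.25 + 7·18.411105) = 0.2498 and x_2* = 18.411105·0.2498 = 4.5985.

x_2* = 4.5985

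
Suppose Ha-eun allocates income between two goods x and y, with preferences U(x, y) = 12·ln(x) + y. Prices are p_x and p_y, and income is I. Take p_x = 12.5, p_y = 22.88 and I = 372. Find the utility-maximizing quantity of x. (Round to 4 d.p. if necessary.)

Set MRS = p_x/p_y: (12/x)/1 = p_x/p_y.
So x*(p_x,p_y) = 12·p_y/p_x, independent of income; and y* = (I − 12·p_y)/p_y.
At the given prices: x* = 12·22.88/12.5 = 21.9648.

x* = 21.9648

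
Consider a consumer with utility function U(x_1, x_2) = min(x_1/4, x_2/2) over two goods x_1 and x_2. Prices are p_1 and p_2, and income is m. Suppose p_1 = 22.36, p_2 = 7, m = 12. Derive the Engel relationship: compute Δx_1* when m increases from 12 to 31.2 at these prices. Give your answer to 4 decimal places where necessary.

Here 4·22.36 + 2·7 = 103.44, giving x_1* = 0.464.
At m' = 31.2: x_1* = 1.2065. Change: 1.2065 − 0.464 = 0.7425.

Δx_1* = 0.7425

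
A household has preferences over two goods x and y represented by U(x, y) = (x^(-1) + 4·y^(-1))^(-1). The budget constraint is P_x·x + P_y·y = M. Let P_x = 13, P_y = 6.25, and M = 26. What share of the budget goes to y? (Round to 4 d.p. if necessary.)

MRS = MU_x/MU_y = (1/4)·(y/x)^(2). Set equal to P_x/P_y.
Solve for the ratio: y/x = [4·P_x/P_y]^(0.5).
With the ratio pinned down, the budget gives x* = M/(P_x + P_y·(y/x)) and y* = (y/x)·x*.
Numerically y/x = 2.884441, so x* = 26/(13 + 6.25·2.884441) = 0.838 and y* = 2.884441·0.838 = 2.417.
Expenditure on y: 6.25·2.417 = 15.1065; share = 0.581.

share on y = 0.581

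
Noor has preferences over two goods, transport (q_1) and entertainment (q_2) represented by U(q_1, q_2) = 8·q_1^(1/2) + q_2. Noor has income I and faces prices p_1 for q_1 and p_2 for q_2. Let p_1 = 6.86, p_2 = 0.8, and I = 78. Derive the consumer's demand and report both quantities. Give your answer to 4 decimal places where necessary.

q_1* = 0.2176, q_2* = 95.6341

Set MRS = p_1/p_2: 4·q_1^(−1/2) = p_1/p_2.
Thus q_1* = (4·p_2/p_1)² — independent of I — with the rest of income spent on q_2.
Plugging in: q_1* = (4·0.8/6.86)² = 0.2176, q_2* = 95.6341.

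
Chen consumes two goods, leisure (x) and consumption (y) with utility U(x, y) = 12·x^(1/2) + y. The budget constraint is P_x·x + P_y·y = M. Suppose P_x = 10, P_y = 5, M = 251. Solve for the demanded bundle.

x* = 9, y* = 32.2

MU_x = 6/√x, MU_y = 1. Tangency: 6/√x = P_x/P_y.
Solve: √x = 6·P_y/P_x, so x*(P_x,P_y) = (6·P_y/P_x)², and y* = (M − P_x·x*)/P_y.
Plugging in: x* = (6·5/10)² = 9, y* = 32.2.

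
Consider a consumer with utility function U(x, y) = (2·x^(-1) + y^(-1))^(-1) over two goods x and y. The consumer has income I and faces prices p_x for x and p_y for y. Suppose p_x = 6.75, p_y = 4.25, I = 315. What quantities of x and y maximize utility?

x* = 29.8938, y* = 26.6393

MU_x ∝ 2·x^(-2), MU_y ∝ y^(-2), so MRS = 2·(y/x)^(2) = p_x/p_y.
Hence y/x = ((1/2)·p_x/p_y)^(1/(2)), i.e. raised to the 0.5 power.
Substitute y = (y/x)·x into the budget: x* = I/(p_x + p_y·(y/x)).
Numerically y/x = 0.891133, so x* = 315/(6.75 + 4.25·0.891133) = 29.8938 and y* = 0.891133·29.8938 = 26.6393.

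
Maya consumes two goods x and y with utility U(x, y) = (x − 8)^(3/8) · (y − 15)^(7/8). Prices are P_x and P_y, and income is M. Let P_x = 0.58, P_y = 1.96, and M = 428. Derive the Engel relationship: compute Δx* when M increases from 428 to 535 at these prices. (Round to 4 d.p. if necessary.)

Δx* = 55.3448

After buying the subsistence bundle (8, 15), a share 0.3 of the remaining income goes to x: x* = 8 + 0.3·(M − 8P_x − 15P_y)/P_x.
Discretionary income = 428 − 8·0.58 − 15·1.96 = 393.96; x* = 8 + 0.3·393.96/0.58 = 211.7724.
At M' = 535: x* = 267.1172. Change: 267.1172 − 211.7724 = 55.3448.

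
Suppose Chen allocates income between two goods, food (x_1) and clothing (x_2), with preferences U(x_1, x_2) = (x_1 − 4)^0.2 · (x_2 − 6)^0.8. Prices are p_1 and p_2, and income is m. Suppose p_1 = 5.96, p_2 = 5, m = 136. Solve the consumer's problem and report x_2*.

x_2* = 19.1456

MRS = (1/4)·(x_2−6)/(x_1−4). Tangency with p_1/p_2 gives x_2−6 = 4·(p_1/p_2)·(x_1−4).
Substituting into the budget: x_1* = 4 + 0.2·(m − 4·p_1 − 6·p_2)/p_1, and x_2* = 6 + 0.8·(…)/p_2.
Discretionary income = 136 − 4·5.96 − 6·5 = 82.16; x_2* = 6 + 0.8·82.16/5 = 19.1456.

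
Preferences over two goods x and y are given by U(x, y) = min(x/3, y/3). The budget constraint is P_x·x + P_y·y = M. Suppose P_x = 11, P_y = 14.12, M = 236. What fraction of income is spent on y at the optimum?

share on y = 0.5621

Leontief preferences: the optimum is at the kink where x/3 = y/3, i.e. y = x.
Budget: P_x·x + P_y·x = M, so (3·P_x + 3·P_y)·x = 3·M.
Demand: x*(P_x,P_y,M) = 3·M/(3·P_x + 3·P_y), y* = 3·M/(3·P_x + 3·P_y).
Here 3·11 + 3·14.12 = 75.36, giving x* = 9.3949 and y* = 9.3949.
Expenditure on y: 14.12·9.3949 = 132.6561; share = 0.5621.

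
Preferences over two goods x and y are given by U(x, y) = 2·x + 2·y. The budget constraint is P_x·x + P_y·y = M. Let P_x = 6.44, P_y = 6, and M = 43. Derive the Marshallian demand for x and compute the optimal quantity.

Linear utility — the consumer picks whichever good has higher MU/price: 2/6.44 = 0.3106 vs 2/6 = 0.3333.
y gives more utility per dollar, so spend all income on y: y* = M/P_y, x* = 0.
Numerically: x* = 0, y* = 7.1667.

x* = 0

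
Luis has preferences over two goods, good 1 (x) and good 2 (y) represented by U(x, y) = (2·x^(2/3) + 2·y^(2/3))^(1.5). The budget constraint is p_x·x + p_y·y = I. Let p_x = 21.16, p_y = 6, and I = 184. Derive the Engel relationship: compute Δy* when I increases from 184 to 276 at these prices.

MRS = MU_x/MU_y = (y/x)^(1/3). Set equal to p_x/p_y.
Solve for the ratio: y/x = [p_x/p_y]^(3).
Substitute y = (y/x)·x into the budget: x* = I/(p_x + p_y·(y/x)).
Numerically y/x = 43.862486, so x* = 184/(21.16 + 6·43.862486) = 0.6471 and y* = 43.862486·0.6471 = 28.3845.
At I' = 276: y* = 42.5767. Change: 42.5767 − 28.3845 = 14.1922.

Δy* = 14.1922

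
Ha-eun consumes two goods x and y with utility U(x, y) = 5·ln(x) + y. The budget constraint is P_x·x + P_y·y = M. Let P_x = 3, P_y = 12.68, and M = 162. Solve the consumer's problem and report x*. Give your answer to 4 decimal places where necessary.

MU_x = 5/x, MU_y = 1. Tangency: 5/x = P_x/P_y.
So x*(P_x,P_y) = 5·P_y/P_x, independent of income; and y* = (M − 5·P_y)/P_y.
At the given prices: x* = 5·12.68/3 = 21.1333.

x* = 21.1333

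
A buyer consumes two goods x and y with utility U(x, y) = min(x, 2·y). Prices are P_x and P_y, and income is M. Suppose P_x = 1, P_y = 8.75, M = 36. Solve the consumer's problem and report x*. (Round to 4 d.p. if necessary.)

x* = 6.6977

Leontief preferences: the optimum is at the kink where x/2 = y/1, i.e. y = (1/2)·x.
Budget: P_x·x + P_y·(1/2)·x = M, so (2·P_x + P_y)·x = 2·M.
Demand: x*(P_x,P_y,M) = 2·M/(2·P_x + P_y), y* = M/(2·P_x + P_y).
Here 2·1 + 8.75 = 10.75, giving x* = 6.6977.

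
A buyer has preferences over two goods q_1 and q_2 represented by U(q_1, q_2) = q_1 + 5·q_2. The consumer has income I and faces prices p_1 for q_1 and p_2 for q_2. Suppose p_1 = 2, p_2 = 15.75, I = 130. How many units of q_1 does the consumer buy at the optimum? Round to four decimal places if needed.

q_1* = 65

Linear utility — the consumer picks whichever good has higher MU/price: 1/2 = 0.5 vs 5/15.75 = 0.3175.
q_1 gives more utility per dollar, so spend all income on q_1: q_1* = I/p_1, q_2* = 0.
Numerically: q_1* = 65, q_2* = 0.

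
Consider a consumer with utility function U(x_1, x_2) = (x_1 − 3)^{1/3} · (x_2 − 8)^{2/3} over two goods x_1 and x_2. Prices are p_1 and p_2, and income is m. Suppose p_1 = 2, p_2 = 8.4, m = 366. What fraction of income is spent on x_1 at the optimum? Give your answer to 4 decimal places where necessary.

Discretionary income = 366 − 3·2 − 8·8.4 = 292.8; x_1* = 3 + 1/3·292.8/2 = 51.8; x_2* = 8 + 2/3·292.8/8.4 = 31.2381.
Expenditure on x_1: 2·51.8 = 103.6; share = 0.2831.

share on x_1 = 0.2831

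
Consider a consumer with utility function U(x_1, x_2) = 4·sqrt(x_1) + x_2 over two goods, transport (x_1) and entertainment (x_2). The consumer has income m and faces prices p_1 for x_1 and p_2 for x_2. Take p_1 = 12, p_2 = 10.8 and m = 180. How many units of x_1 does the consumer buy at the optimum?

x_1* = 3.24

Set MRS = p_1/p_2: 2·x_1^(−1/2) = p_1/p_2.
Solve: √x_1 = 2·p_2/p_1, so x_1*(p_1,p_2) = (2·p_2/p_1)², and x_2* = (m − p_1·x_1*)/p_2.
Plugging in: x_1* = (2·10.8/12)² = 3.24.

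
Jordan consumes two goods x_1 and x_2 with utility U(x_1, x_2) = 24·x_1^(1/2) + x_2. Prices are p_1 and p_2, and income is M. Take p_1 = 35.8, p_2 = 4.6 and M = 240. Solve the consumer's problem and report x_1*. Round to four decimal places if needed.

Set MRS = p_1/p_2: 12·x_1^(−1/2) = p_1/p_2.
Thus x_1* = (12·p_2/p_1)² — independent of M — with the rest of income spent on x_2.
Plugging in: x_1* = (12·4.6/35.8)² = 2.3775.

x_1* = 2.3775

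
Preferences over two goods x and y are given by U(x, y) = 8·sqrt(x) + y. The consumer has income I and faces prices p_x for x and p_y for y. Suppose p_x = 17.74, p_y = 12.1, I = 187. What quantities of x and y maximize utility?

x* = 7.4436, y* = 4.5414

Set MRS = p_x/p_y: 4·x^(−1/2) = p_x/p_y.
Solve: √x = 4·p_y/p_x, so x*(p_x,p_y) = (4·p_y/p_x)², and y* = (I − p_x·x*)/p_y.
Plugging in: x* = (4·12.1/17.74)² = 7.4436, y* = 4.5414.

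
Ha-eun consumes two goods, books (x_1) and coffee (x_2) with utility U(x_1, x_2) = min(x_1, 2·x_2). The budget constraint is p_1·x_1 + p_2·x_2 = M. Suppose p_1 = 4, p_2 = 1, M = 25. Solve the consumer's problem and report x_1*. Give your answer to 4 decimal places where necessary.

x_1* = 5.5556

Leontief preferences: the optimum is at the kink where x_1/2 = x_2/1, i.e. x_2 = (1/2)·x_1.
Budget: p_1·x_1 + p_2·(1/2)·x_1 = M, so (2·p_1 + p_2)·x_1 = 2·M.
Demand: x_1*(p_1,p_2,M) = 2·M/(2·p_1 + p_2), x_2* = M/(2·p_1 + p_2).
Here 2·4 + 1 = 9, giving x_1* = 5.5556.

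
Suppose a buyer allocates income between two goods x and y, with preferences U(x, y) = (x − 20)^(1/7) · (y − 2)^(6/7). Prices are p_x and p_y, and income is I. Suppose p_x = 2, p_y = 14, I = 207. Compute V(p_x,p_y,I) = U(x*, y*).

Let x' = x−20, y' = y−2. MRS = (1/6)·y'/x' = p_x/p_y.
After buying the subsistence bundle (20, 2), a share 1/7 of the remaining income goes to x: x* = 20 + 1/7·(I − 20p_x − 2p_y)/p_x.
Discretionary income = 207 − 20·2 − 2·14 = 139; x* = 20 + 1/7·139/2 = 29.9286; y* = 2 + 6/7·139/14 = 10.5102.
Utility at the optimum: U(29.9286, 10.5102) = 8.6997.

V = 8.6997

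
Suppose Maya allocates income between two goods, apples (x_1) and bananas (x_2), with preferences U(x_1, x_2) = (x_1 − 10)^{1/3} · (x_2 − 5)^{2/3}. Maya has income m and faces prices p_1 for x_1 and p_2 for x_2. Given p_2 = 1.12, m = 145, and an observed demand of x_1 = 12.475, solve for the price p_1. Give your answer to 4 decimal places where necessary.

p_1 = 8

This is Cobb-Douglas in (x_1−10, x_2−5): tangency gives 1/3·p_2·(x_2−5) = 2/3·p_1·(x_1−10).
Substituting into the budget: x_1* = 10 + 1/3·(m − 10·p_1 − 5·p_2)/p_1, and x_2* = 5 + 2/3·(…)/p_2.
Set x_1* = 12.475 in the demand function and solve for p_1: p_1 = 8.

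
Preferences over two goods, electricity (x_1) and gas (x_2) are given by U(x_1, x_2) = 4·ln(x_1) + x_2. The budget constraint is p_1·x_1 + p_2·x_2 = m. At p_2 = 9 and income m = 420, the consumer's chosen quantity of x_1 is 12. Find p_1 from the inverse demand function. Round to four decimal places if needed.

Set MRS = p_1/p_2: (4/x_1)/1 = p_1/p_2.
So x_1*(p_1,p_2) = 4·p_2/p_1, independent of income; and x_2* = (m − 4·p_2)/p_2.
Set x_1* = 12 in the demand function and solve for p_1: p_1 = 3.

p_1 = 3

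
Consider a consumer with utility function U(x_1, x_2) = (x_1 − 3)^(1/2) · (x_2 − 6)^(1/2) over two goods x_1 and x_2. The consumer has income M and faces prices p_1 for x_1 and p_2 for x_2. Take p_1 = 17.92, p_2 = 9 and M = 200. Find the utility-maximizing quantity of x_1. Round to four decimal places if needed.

x_1* = 5.5737

This is Cobb-Douglas in (x_1−3, x_2−6): tangency gives 0.5·p_2·(x_2−6) = 0.5·p_1·(x_1−3).
Substituting into the budget: x_1* = 3 + 0.5·(M − 3·p_1 − 6·p_2)/p_1, and x_2* = 6 + 0.5·(…)/p_2.
Discretionary income = 200 − 3·17.92 − 6·9 = 92.24; x_1* = 3 + 0.5·92.24/17.92 = 5.5737.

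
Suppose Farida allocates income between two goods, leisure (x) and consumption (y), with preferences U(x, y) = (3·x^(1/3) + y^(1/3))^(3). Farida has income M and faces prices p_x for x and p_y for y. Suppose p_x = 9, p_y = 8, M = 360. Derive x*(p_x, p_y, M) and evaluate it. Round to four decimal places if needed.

MU_x ∝ 3·x^(-2/3), MU_y ∝ y^(-2/3), so MRS = 3·(y/x)^(2/3) = p_x/p_y.
Hence y/x = ((1/3)·p_x/p_y)^(1/(2/3)), i.e. raised to the 1.5 power.
With the ratio pinned down, the budget gives x* = M/(p_x + p_y·(y/x)) and y* = (y/x)·x*.
Numerically y/x = 0.22964, so x* = 360/(9 + 8·0.22964) = 33.2192.

x* = 33.2192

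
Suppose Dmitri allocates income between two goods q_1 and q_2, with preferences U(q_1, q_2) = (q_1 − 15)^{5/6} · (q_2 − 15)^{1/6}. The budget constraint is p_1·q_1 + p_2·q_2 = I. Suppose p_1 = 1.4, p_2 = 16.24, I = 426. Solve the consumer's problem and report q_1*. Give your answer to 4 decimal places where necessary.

After buying the subsistence bundle (15, 15), a share 5/6 of the remaining income goes to q_1: q_1* = 15 + 5/6·(I − 15p_1 − 15p_2)/p_1.
Discretionary income = 426 − 15·1.4 − 15·16.24 = 161.4; q_1* = 15 + 5/6·161.4/1.4 = 111.0714.

q_1* = 111.0714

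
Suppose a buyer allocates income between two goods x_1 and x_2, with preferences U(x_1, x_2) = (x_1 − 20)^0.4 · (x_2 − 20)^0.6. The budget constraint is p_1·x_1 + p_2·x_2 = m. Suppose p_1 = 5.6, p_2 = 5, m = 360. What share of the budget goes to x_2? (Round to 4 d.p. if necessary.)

MRS = (2/3)·(x_2−20)/(x_1−20). Tangency with p_1/p_2 gives x_2−20 = (3/2)·(p_1/p_2)·(x_1−20).
Substituting into the budget: x_1* = 20 + 0.4·(m − 20·p_1 − 20·p_2)/p_1, and x_2* = 20 + 0.6·(…)/p_2.
Discretionary income = 360 − 20·5.6 − 20·5 = 148; x_1* = 20 + 0.4·148/5.6 = 30.5714; x_2* = 20 + 0.6·148/5 = 37.76.
Expenditure on x_2: 5·37.76 = 188.8; share = 0.5244.

share on x_2 = 0.5244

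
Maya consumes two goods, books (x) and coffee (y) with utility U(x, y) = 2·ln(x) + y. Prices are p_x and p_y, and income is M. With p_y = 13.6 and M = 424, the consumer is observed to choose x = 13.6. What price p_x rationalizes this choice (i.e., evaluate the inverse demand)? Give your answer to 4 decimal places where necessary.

Set MRS = p_x/p_y: (2/x)/1 = p_x/p_y.
So x*(p_x,p_y) = 2·p_y/p_x, independent of income; and y* = (M − 2·p_y)/p_y.
Set x* = 13.6 in the demand function and solve for p_x: p_x = 2.

p_x = 2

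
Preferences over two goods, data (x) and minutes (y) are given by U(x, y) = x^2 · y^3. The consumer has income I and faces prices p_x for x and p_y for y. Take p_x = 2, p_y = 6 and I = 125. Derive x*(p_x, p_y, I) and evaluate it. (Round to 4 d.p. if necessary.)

x* = 25

Demand: x*(p_x,p_y,I) = 0.4·I/p_x and y* = 0.6·I/p_y.
At p_x=2, p_y=6, I=125: x* = 0.4·125/2 = 25.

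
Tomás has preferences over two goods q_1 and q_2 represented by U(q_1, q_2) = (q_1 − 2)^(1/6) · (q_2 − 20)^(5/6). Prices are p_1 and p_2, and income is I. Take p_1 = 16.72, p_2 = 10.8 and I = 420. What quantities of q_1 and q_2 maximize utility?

q_1* = 3.7002, q_2* = 33.1605

MRS = (1/5)·(q_2−20)/(q_1−2). Tangency with p_1/p_2 gives q_2−20 = 5·(p_1/p_2)·(q_1−2).
Substituting into the budget: q_1* = 2 + 1/6·(I − 2·p_1 − 20·p_2)/p_1, and q_2* = 20 + 5/6·(…)/p_2.
Discretionary income = 420 − 2·16.72 − 20·10.8 = 170.56; q_1* = 2 + 1/6·170.56/16.72 = 3.7002; q_2* = 20 + 5/6·170.56/10.8 = 33.1605.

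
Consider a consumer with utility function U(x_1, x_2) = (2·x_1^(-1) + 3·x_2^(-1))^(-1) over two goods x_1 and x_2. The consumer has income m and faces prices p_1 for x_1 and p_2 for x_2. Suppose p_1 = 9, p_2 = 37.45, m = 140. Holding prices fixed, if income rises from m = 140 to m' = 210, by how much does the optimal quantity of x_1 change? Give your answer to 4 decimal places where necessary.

Δx_1* = 2.2233

Substitute x_2 = (x_2/x_1)·x_1 into the budget: x_1* = m/(p_1 + p_2·(x_2/x_1)).
Numerically x_2/x_1 = 0.6004, so x_1* = 140/(9 + 37.45·0.6004) = 4.4466.
At m' = 210: x_1* = 6.6698. Change: 6.6698 − 4.4466 = 2.2233.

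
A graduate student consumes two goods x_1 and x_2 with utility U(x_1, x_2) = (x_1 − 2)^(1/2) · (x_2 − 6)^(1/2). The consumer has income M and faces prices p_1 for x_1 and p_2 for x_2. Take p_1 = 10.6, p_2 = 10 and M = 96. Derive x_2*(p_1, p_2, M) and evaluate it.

x_2* = 6.74

MRS = (x_2−6)/(x_1−2). Tangency with p_1/p_2 gives x_2−6 = (p_1/p_2)·(x_1−2).
After buying the subsistence bundle (2, 6), a share 0.5 of the remaining income goes to x_1: x_1* = 2 + 0.5·(M − 2p_1 − 6p_2)/p_1.
Discretionary income = 96 − 2·10.6 − 6·10 = 14.8; x_2* = 6 + 0.5·14.8/10 = 6.74.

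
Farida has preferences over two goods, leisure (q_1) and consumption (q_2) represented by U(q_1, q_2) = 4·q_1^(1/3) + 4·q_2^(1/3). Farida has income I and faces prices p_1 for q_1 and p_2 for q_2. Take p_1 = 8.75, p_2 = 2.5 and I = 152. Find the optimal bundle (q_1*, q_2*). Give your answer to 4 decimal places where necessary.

q_1* = 6.051, q_2* = 39.6214

Substitute q_2 = (q_2/q_1)·q_1 into the budget: q_1* = I/(p_1 + p_2·(q_2/q_1)).
Numerically q_2/q_1 = 6.5479, so q_1* = 152/(8.75 + 2.5·6.5479) = 6.051 and q_2* = 6.5479·6.051 = 39.6214.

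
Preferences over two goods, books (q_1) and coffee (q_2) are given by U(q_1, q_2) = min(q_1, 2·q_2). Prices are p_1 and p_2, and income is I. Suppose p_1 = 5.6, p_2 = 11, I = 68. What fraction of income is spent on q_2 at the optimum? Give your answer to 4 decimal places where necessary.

Here 2·5.6 + 11 = 22.2, giving q_1* = 6.1261 and q_2* = 3.0631.
Expenditure on q_2: 11·3.0631 = 33.6937; share = 0.4955.

share on q_2 = 0.4955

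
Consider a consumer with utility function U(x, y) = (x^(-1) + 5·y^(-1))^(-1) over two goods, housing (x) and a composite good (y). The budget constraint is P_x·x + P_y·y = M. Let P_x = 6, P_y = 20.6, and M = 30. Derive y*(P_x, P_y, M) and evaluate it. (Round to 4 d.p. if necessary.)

y* = 1.1732

MRS = MU_x/MU_y = (1/5)·(y/x)^(2). Set equal to P_x/P_y.
Solve for the ratio: y/x = [5·P_x/P_y]^(0.5).
Substitute y = (y/x)·x into the budget: x* = M/(P_x + P_y·(y/x)).
Numerically y/x = 1.206777, so x* = 30/(6 + 20.6·1.206777) = 0.9721 and y* = 1.206777·0.9721 = 1.1732.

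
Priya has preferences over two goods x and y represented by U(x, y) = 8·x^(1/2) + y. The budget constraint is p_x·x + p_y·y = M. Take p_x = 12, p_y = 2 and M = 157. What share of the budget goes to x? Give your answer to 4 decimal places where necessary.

Thus x* = (4·p_y/p_x)² — independent of M — with the rest of income spent on y.
Plugging in: x* = (4·2/12)² = 0.4444, y* = 75.8333.
Expenditure on x: 12·0.4444 = 5.3333; share = 0.034.

share on x = 0.034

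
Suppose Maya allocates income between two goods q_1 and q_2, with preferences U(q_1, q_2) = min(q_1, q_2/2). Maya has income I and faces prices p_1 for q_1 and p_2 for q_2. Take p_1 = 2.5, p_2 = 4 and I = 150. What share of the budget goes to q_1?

share on q_1 = 0.2381

Leontief preferences: the optimum is at the kink where q_1/1 = q_2/2, i.e. q_2 = 2·q_1.
Budget: p_1·q_1 + p_2·2·q_1 = I, so (p_1 + 2·p_2)·q_1 = I.
Demand: q_1*(p_1,p_2,I) = I/(p_1 + 2·p_2), q_2* = 2·I/(p_1 + 2·p_2).
Here 2.5 + 2·4 = 10.5, giving q_1* = 14.2857 and q_2* = 28.5714.
Expenditure on q_1: 2.5·14.2857 = 35.7143; share = 0.2381.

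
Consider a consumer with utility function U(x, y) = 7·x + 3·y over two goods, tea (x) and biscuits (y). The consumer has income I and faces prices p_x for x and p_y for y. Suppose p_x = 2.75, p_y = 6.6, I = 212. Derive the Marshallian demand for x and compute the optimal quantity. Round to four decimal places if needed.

x* = 77.0909

Perfect substitutes: compare marginal utility per dollar. 7/p_x vs 3/p_y → 2.5455 vs 0.4545.
x gives more utility per dollar, so spend all income on x: x* = I/p_x, y* = 0.
Numerically: x* = 77.0909, y* = 0.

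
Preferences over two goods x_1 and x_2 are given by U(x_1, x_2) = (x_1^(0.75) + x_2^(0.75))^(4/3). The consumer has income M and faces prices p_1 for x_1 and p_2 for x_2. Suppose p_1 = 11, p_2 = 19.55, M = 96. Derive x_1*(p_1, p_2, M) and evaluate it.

MRS = MU_x_1/MU_x_2 = (x_2/x_1)^(0.25). Set equal to p_1/p_2.
Hence x_2/x_1 = (p_1/p_2)^(1/(0.25)), i.e. raised to the 4 power.
Substitute x_2 = (x_2/x_1)·x_1 into the budget: x_1* = M/(p_1 + p_2·(x_2/x_1)).
Numerically x_2/x_1 = 0.100227, so x_1* = 96/(11 + 19.55·0.100227) = 7.4077.

x_1* = 7.4077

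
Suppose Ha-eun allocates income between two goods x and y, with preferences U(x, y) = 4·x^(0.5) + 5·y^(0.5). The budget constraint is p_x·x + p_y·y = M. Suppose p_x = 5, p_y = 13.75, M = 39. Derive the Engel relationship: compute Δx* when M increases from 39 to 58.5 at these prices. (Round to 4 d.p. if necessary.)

Δx* = 2.487

MRS = MU_x/MU_y = (4/5)·(y/x)^(0.5). Set equal to p_x/p_y.
Solve for the ratio: y/x = [(5/4)·p_x/p_y]^(2).
With the ratio pinned down, the budget gives x* = M/(p_x + p_y·(y/x)) and y* = (y/x)·x*.
Numerically y/x = 0.206612, so x* = 39/(5 + 13.75·0.206612) = 4.9739.
At M' = 58.5: x* = 7.4609. Change: 7.4609 − 4.9739 = 2.487.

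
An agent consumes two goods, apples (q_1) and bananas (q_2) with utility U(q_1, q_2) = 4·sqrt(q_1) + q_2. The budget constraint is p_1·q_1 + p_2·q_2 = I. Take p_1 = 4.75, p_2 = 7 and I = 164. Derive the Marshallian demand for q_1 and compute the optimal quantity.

MU_q_1 = 2/√q_1, MU_q_2 = 1. Tangency: 2/√q_1 = p_1/p_2.
Solve: √q_1 = 2·p_2/p_1, so q_1*(p_1,p_2) = (2·p_2/p_1)², and q_2* = (I − p_1·q_1*)/p_2.
Plugging in: q_1* = (2·7/4.75)² = 8.687.

q_1* = 8.687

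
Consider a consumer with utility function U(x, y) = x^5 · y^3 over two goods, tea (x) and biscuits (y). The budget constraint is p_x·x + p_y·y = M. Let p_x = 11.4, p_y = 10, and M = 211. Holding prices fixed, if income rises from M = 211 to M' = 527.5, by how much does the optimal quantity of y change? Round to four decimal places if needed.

Δy* = 11.8688

The MRS is (5/3)·y/x. Set MRS = p_x/p_y.
So 5·p_y·y = 3·p_x·x; combined with the budget, a share 0.625 of income goes to x.
Demand: x*(p_x,p_y,M) = 0.625·M/p_x and y* = 0.375·M/p_y.
At p_x=11.4, p_y=10, M=211: y* = 0.375·211/10 = 7.9125.
At M' = 527.5: y* = 19.7812. Change: 19.7812 − 7.9125 = 11.8688.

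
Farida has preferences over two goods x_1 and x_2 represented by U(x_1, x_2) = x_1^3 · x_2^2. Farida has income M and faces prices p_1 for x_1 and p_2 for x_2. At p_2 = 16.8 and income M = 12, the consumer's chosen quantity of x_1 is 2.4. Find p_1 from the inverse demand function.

MU_x_1/MU_x_2 = (3·x_2)/(2·x_1); tangency sets this equal to p_1/p_2.
Rearranging, p_2·x_2 = (2/3)·p_1·x_1. Substituting into the budget gives p_1·x_1·(1 + (2/3)) = M.
Demand: x_1*(p_1,p_2,M) = 0.6·M/p_1 and x_2* = 0.4·M/p_2.
Set x_1* = 2.4 in the demand function and solve for p_1: p_1 = 3.

p_1 = 3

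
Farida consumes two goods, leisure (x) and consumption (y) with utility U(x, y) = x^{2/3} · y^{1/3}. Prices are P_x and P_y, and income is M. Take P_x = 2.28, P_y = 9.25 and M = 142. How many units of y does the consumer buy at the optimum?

y* = 5.1171

The MRS is 2·y/x. Set MRS = P_x/P_y.
Rearranging, P_y·y = (1/2)·P_x·x. Substituting into the budget gives P_x·x·(1 + (1/2)) = M.
Demand: x*(P_x,P_y,M) = 2/3·M/P_x and y* = 1/3·M/P_y.
At P_x=2.28, P_y=9.25, M=142: y* = 1/3·142/9.25 = 5.1171.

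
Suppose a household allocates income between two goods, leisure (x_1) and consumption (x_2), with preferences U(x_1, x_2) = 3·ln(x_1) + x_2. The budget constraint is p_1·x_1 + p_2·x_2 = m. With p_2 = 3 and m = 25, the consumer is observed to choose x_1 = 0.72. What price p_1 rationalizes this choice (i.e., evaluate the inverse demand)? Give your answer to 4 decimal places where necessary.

p_1 = 12.5

MU_x_1 = 3/x_1, MU_x_2 = 1. Tangency: 3/x_1 = p_1/p_2.
So x_1*(p_1,p_2) = 3·p_2/p_1, independent of income; and x_2* = (m − 3·p_2)/p_2.
Set x_1* = 0.72 in the demand function and solve for p_1: p_1 = 12.5.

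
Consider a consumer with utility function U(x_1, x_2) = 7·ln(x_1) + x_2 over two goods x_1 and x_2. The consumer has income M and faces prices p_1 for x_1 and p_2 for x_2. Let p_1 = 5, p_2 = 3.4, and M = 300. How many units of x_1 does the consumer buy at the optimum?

x_1* = 4.76

So x_1*(p_1,p_2) = 7·p_2/p_1, independent of income; and x_2* = (M − 7·p_2)/p_2.
At the given prices: x_1* = 7·3.4/5 = 4.76.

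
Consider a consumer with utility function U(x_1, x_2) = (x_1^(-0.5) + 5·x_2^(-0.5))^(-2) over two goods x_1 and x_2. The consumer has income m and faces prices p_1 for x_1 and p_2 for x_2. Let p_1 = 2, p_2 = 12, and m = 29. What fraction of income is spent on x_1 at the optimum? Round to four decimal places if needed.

MU_x_1 ∝ x_1^(-1.5), MU_x_2 ∝ 5·x_2^(-1.5), so MRS = (1/5)·(x_2/x_1)^(1.5) = p_1/p_2.
Hence x_2/x_1 = (5·p_1/p_2)^(1/(1.5)), i.e. raised to the 2/3 power.
Substitute x_2 = (x_2/x_1)·x_1 into the budget: x_1* = m/(p_1 + p_2·(x_2/x_1)).
Numerically x_2/x_1 = 0.885549, so x_1* = 29/(2 + 12·0.885549) = 2.2967 and x_2* = 0.885549·2.2967 = 2.0339.
Expenditure on x_1: 2·2.2967 = 4.5935; share = 0.1584.

share on x_1 = 0.1584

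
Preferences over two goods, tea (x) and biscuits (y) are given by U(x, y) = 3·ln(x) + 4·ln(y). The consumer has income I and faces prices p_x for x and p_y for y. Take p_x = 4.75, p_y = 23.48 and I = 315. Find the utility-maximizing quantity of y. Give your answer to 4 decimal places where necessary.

y* = 7.6661

Tangency: MRS = (3/4)·y/x = p_x/p_y.
So 3·p_y·y = 4·p_x·x; combined with the budget, a share 3/7 of income goes to x.
Demand: x*(p_x,p_y,I) = 3/7·I/p_x and y* = 4/7·I/p_y.
At p_x=4.75, p_y=23.48, I=315: y* = 4/7·315/23.48 = 7.6661.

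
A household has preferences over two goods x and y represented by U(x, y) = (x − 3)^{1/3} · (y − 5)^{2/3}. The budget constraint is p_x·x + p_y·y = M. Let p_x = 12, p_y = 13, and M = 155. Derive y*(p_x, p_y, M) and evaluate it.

Let x' = x−3, y' = y−5. MRS = (1/2)·y'/x' = p_x/p_y.
Substituting into the budget: x* = 3 + 1/3·(M − 3·p_x − 5·p_y)/p_x, and y* = 5 + 2/3·(…)/p_y.
Discretionary income = 155 − 3·12 − 5·13 = 54; y* = 5 + 2/3·54/13 = 7.7692.

y* = 7.7692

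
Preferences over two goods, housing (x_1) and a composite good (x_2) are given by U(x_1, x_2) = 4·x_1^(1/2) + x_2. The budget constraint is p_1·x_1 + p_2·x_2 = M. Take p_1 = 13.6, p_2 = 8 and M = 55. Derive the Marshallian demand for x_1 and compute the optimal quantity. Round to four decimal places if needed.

x_1* = 1.3841

MU_x_1 = 2/√x_1, MU_x_2 = 1. Tangency: 2/√x_1 = p_1/p_2.
Solve: √x_1 = 2·p_2/p_1, so x_1*(p_1,p_2) = (2·p_2/p_1)², and x_2* = (M − p_1·x_1*)/p_2.
Plugging in: x_1* = (2·8/13.6)² = 1.3841.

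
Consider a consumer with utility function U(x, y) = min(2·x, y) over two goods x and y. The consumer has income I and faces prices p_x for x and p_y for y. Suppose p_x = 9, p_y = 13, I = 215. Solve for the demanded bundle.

Demand: x*(p_x,p_y,I) = I/(p_x + 2·p_y), y* = 2·I/(p_x + 2·p_y).
Here 9 + 2·13 = 35, giving x* = 6.1429 and y* = 12.2857.

x* = 6.1429, y* = 12.2857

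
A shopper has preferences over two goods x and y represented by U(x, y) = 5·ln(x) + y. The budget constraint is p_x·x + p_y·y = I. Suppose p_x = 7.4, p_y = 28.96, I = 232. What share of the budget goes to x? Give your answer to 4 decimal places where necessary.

share on x = 0.6241

So x*(p_x,p_y) = 5·p_y/p_x, independent of income; and y* = (I − 5·p_y)/p_y.
At the given prices: x* = 5·28.96/7.4 = 19.5676, and y* = 3.011.
Expenditure on x: 7.4·19.5676 = 144.8; share = 0.6241.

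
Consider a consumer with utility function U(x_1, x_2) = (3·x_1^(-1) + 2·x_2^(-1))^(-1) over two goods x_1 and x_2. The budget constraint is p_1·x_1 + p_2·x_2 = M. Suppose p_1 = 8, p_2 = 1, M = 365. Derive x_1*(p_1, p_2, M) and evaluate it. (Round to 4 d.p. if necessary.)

x_1* = 35.4046

Numerically x_2/x_1 = 2.309401, so x_1* = 365/(8 + 1·2.309401) = 35.4046.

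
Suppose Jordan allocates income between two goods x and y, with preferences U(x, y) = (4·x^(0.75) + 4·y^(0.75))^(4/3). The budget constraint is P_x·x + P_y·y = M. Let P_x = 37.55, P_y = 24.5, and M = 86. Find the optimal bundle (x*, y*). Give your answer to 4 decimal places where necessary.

x* = 0.4979, y* = 2.7472

Substitute y = (y/x)·x into the budget: x* = M/(P_x + P_y·(y/x)).
Numerically y/x = 5.51792, so x* = 86/(37.55 + 24.5·5.51792) = 0.4979 and y* = 5.51792·0.4979 = 2.7472.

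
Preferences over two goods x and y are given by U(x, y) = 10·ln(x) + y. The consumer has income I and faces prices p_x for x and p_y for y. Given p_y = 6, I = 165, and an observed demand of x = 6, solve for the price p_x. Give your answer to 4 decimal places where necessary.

p_x = 10

Set MRS = p_x/p_y: (10/x)/1 = p_x/p_y.
So x*(p_x,p_y) = 10·p_y/p_x, independent of income; and y* = (I − 10·p_y)/p_y.
Set x* = 6 in the demand function and solve for p_x: p_x = 10.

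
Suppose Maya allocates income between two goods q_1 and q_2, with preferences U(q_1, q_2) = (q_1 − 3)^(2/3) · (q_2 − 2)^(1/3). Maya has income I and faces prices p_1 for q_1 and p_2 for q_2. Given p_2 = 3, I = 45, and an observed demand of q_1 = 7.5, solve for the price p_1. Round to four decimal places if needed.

p_1 = 4

Let q_1' = q_1−3, q_2' = q_2−2. MRS = 2·q_2'/q_1' = p_1/p_2.
Substituting into the budget: q_1* = 3 + 2/3·(I − 3·p_1 − 2·p_2)/p_1, and q_2* = 2 + 1/3·(…)/p_2.
Set q_1* = 7.5 in the demand function and solve for p_1: p_1 = 4.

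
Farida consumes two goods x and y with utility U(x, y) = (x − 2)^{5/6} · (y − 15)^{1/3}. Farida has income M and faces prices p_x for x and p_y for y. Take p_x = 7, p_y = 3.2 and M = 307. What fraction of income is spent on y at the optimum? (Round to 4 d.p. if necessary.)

This is Cobb-Douglas in (x−2, y−15): tangency gives 5/6·p_y·(y−15) = 1/3·p_x·(x−2).
After buying the subsistence bundle (2, 15), a share 5/7 of the remaining income goes to x: x* = 2 + 5/7·(M − 2p_x − 15p_y)/p_x.
Discretionary income = 307 − 2·7 − 15·3.2 = 245; x* = 2 + 5/7·245/7 = 27; y* = 15 + 2/7·245/3.2 = 36.875.
Expenditure on y: 3.2·36.875 = 118; share = 0.3844.

share on y = 0.3844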